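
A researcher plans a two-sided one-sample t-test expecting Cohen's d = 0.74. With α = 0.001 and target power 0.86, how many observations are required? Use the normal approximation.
n = 35

Sample size formula (one-sample t-test, normal approximation):
n = ((z_{α/2} + z_β) / d)²

z_{α/2} = 3.291 (for α = 0.001, two-sided)
z_β = 1.080 (for power = 0.86)
d = 0.74

n = ((3.291 + 1.080) / 0.74)²
n = (5.907)²
n ≈ 34.89
Round up to the next whole number: n = 35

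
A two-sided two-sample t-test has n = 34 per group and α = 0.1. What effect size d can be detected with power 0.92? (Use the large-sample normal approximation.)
d ≈ 0.74

Minimum detectable effect (two-sample t-test, normal approximation):
d = (z_{α/2} + z_β) / √(n/2)
d = (1.645 + 1.405) / √(34/2)
d = 3.050 / 4.123
d ≈ 0.74

By Cohen's convention (0.2 small / 0.5 medium / 0.8 large): medium effect.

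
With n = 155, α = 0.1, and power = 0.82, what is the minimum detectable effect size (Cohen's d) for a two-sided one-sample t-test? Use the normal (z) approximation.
d ≈ 0.21

Minimum detectable effect (one-sample t-test, normal approximation):
d = (z_{α/2} + z_β) / √n
d = (1.645 + 0.915) / √155
d = 2.560 / 12.450
d ≈ 0.21

By Cohen's convention (0.2 small / 0.5 medium / 0.8 large): small effect.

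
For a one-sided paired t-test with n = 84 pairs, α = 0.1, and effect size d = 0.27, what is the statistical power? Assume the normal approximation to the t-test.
Power ≈ 0.88

Power calculation (paired t-test, normal approximation):
z_β = d · √n - z_α
z_β = 0.27 · √84 - 1.282
z_β = 0.27 · 9.165 - 1.282
z_β = 1.193

Power = Φ(z_β) = Φ(1.193) ≈ 0.884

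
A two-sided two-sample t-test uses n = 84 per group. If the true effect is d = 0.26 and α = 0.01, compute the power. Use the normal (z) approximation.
Power ≈ 0.19

Power calculation (two-sample t-test, normal approximation):
z_β = d · √(n/2) - z_{α/2}
z_β = 0.26 · √(84/2) - 2.576
z_β = 0.26 · 6.481 - 2.576
z_β = -0.891

Power = Φ(z_β) = Φ(-0.891) ≈ 0.187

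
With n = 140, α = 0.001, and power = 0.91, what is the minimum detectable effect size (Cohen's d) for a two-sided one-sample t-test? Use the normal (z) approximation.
d ≈ 0.39

Minimum detectable effect (one-sample t-test, normal approximation):
d = (z_{α/2} + z_β) / √n
d = (3.291 + 1.341) / √140
d = 4.631 / 11.832
d ≈ 0.39

By Cohen's convention (0.2 small / 0.5 medium / 0.8 large): small effect.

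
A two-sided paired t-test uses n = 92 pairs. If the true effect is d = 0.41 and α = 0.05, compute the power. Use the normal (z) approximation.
Power ≈ 0.98

Power calculation (paired t-test, normal approximation):
z_β = d · √n - z_{α/2}
z_β = 0.41 · √92 - 1.960
z_β = 0.41 · 9.592 - 1.960
z_β = 1.973

Power = Φ(z_β) = Φ(1.973) ≈ 0.976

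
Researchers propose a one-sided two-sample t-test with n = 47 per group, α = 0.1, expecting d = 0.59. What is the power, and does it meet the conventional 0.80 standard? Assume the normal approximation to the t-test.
Power ≈ 0.94; the study is adequately powered (power ≥ 0.80)

Power calculation (two-sample t-test, normal approximation):
z_β = d · √(n/2) - z_α
z_β = 0.59 · √(47/2) - 1.282
z_β = 0.59 · 4.848 - 1.282
z_β = 1.579

Power = Φ(z_β) = Φ(1.579) ≈ 0.943

Effect size d = 0.59 is medium by Cohen's convention (0.2/0.5/0.8).

Threshold: power ≥ 0.80 is conventionally adequate.
Power ≈ 0.94 → the study is adequately powered (power ≥ 0.80).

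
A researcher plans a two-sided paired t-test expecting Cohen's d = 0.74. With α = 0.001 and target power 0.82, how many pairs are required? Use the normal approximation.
n = 33 pairs

Sample size formula (paired t-test, normal approximation):
n = ((z_{α/2} + z_β) / d)²

z_{α/2} = 3.291 (for α = 0.001, two-sided)
z_β = 0.915 (for power = 0.82)
d = 0.74

n = ((3.291 + 0.915) / 0.74)²
n = (5.684)²
n ≈ 32.31
Round up to the next whole number: n = 33 pairs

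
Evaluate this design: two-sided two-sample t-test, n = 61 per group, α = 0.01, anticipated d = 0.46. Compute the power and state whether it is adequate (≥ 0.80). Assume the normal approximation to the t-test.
Power ≈ 0.49; the study is underpowered (power < 0.80)

Power calculation (two-sample t-test, normal approximation):
z_β = d · √(n/2) - z_{α/2}
z_β = 0.46 · √(61/2) - 2.576
z_β = 0.46 · 5.523 - 2.576
z_β = -0.035

Power = Φ(z_β) = Φ(-0.035) ≈ 0.486

Effect size d = 0.46 is small by Cohen's convention (0.2/0.5/0.8).

Threshold: power ≥ 0.80 is conventionally adequate.
Power ≈ 0.49 → the study is underpowered (power < 0.80).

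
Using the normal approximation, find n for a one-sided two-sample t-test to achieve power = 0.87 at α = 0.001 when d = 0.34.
n = 308 per group

Sample size formula (two-sample t-test, normal approximation):
n = 2 · ((z_α + z_β) / d)²

z_α = 3.090 (for α = 0.001, one-sided)
z_β = 1.126 (for power = 0.87)
d = 0.34

n = 2 · ((3.090 + 1.126) / 0.34)²
n = 2 · (12.400)²
n ≈ 307.52
Round up to the next whole number: n = 308 per group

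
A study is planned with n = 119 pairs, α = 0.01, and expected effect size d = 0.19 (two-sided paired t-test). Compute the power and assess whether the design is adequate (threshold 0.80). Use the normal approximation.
Power ≈ 0.31; the study is underpowered (power < 0.80)

Power calculation (paired t-test, normal approximation):
z_β = d · √n - z_{α/2}
z_β = 0.19 · √119 - 2.576
z_β = 0.19 · 10.909 - 2.576
z_β = -0.503

Power = Φ(z_β) = Φ(-0.503) ≈ 0.307

Effect size d = 0.19 is very small by Cohen's convention (0.2/0.5/0.8).

Threshold: power ≥ 0.80 is conventionally adequate.
Power ≈ 0.31 → the study is underpowered (power < 0.80).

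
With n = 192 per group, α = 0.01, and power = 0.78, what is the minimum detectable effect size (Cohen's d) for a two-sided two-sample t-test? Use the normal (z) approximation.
d ≈ 0.34

Minimum detectable effect (two-sample t-test, normal approximation):
d = (z_{α/2} + z_β) / √(n/2)
d = (2.576 + 0.772) / √(192/2)
d = 3.348 / 9.798
d ≈ 0.34

By Cohen's convention (0.2 small / 0.5 medium / 0.8 large): small effect.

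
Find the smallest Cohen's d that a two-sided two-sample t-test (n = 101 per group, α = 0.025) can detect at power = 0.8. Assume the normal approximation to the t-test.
d ≈ 0.43

Minimum detectable effect (two-sample t-test, normal approximation):
d = (z_{α/2} + z_β) / √(n/2)
d = (2.241 + 0.842) / √(101/2)
d = 3.083 / 7.106
d ≈ 0.43

By Cohen's convention (0.2 small / 0.5 medium / 0.8 large): small effect.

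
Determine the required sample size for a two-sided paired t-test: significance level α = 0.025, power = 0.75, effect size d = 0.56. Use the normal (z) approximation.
n = 28 pairs

Sample size formula (paired t-test, normal approximation):
n = ((z_{α/2} + z_β) / d)²

z_{α/2} = 2.241 (for α = 0.025, two-sided)
z_β = 0.674 (for power = 0.75)
d = 0.56

n = ((2.241 + 0.674) / 0.56)²
n = (5.205)²
n ≈ 27.09
Round up to the next whole number: n = 28 pairs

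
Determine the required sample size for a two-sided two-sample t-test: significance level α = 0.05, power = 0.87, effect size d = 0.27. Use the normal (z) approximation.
n = 262 per group

Sample size formula (two-sample t-test, normal approximation):
n = 2 · ((z_{α/2} + z_β) / d)²

z_{α/2} = 1.960 (for α = 0.05, two-sided)
z_β = 1.126 (for power = 0.87)
d = 0.27

n = 2 · ((1.960 + 1.126) / 0.27)²
n = 2 · (11.430)²
n ≈ 261.29
Round up to the next whole number: n = 262 per group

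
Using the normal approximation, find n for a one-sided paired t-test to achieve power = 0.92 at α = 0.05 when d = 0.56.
n = 30 pairs

Sample size formula (paired t-test, normal approximation):
n = ((z_α + z_β) / d)²

z_α = 1.645 (for α = 0.05, one-sided)
z_β = 1.405 (for power = 0.92)
d = 0.56

n = ((1.645 + 1.405) / 0.56)²
n = (5.446)²
n ≈ 29.66
Round up to the next whole number: n = 30 pairs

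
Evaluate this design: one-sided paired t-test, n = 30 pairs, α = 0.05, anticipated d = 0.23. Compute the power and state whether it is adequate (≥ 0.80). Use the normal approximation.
Power ≈ 0.35; the study is underpowered (power < 0.80)

Power calculation (paired t-test, normal approximation):
z_β = d · √n - z_α
z_β = 0.23 · √30 - 1.645
z_β = 0.23 · 5.477 - 1.645
z_β = -0.385

Power = Φ(z_β) = Φ(-0.385) ≈ 0.350

Effect size d = 0.23 is small by Cohen's convention (0.2/0.5/0.8).

Threshold: power ≥ 0.80 is conventionally adequate.
Power ≈ 0.35 → the study is underpowered (power < 0.80).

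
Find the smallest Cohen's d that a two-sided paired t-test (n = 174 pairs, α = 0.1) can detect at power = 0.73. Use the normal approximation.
d ≈ 0.17

Minimum detectable effect (paired t-test, normal approximation):
d = (z_{α/2} + z_β) / √n
d = (1.645 + 0.613) / √174
d = 2.258 / 13.191
d ≈ 0.17

By Cohen's convention (0.2 small / 0.5 medium / 0.8 large): very small effect.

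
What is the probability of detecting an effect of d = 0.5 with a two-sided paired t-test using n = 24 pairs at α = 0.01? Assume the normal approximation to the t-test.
Power ≈ 0.45

Power calculation (paired t-test, normal approximation):
z_β = d · √n - z_{α/2}
z_β = 0.5 · √24 - 2.576
z_β = 0.5 · 4.899 - 2.576
z_β = -0.126

Power = Φ(z_β) = Φ(-0.126) ≈ 0.450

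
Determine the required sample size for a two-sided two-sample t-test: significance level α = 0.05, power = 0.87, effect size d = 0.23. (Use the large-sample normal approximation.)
n = 361 per group

Sample size formula (two-sample t-test, normal approximation):
n = 2 · ((z_{α/2} + z_β) / d)²

z_{α/2} = 1.960 (for α = 0.05, two-sided)
z_β = 1.126 (for power = 0.87)
d = 0.23

n = 2 · ((1.960 + 1.126) / 0.23)²
n = 2 · (13.417)²
n ≈ 360.03
Round up to the next whole number: n = 361 per group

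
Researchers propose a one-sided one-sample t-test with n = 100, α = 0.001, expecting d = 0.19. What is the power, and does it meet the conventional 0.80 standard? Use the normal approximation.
Power ≈ 0.12; the study is underpowered (power < 0.80)

Power calculation (one-sample t-test, normal approximation):
z_β = d · √n - z_α
z_β = 0.19 · √100 - 3.090
z_β = 0.19 · 10.000 - 3.090
z_β = -1.190

Power = Φ(z_β) = Φ(-1.190) ≈ 0.117

Effect size d = 0.19 is very small by Cohen's convention (0.2/0.5/0.8).

Threshold: power ≥ 0.80 is conventionally adequate.
Power ≈ 0.12 → the study is underpowered (power < 0.80).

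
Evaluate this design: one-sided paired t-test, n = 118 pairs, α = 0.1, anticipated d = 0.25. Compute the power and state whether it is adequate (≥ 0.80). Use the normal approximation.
Power ≈ 0.92; the study is adequately powered (power ≥ 0.80)

Power calculation (paired t-test, normal approximation):
z_β = d · √n - z_α
z_β = 0.25 · √118 - 1.282
z_β = 0.25 · 10.863 - 1.282
z_β = 1.434

Power = Φ(z_β) = Φ(1.434) ≈ 0.924

Effect size d = 0.25 is small by Cohen's convention (0.2/0.5/0.8).

Threshold: power ≥ 0.80 is conventionally adequate.
Power ≈ 0.92 → the study is adequately powered (power ≥ 0.80).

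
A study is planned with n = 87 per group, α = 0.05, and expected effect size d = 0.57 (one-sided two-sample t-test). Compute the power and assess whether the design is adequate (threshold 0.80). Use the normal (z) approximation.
Power ≈ 0.98; the study is adequately powered (power ≥ 0.80)

Power calculation (two-sample t-test, normal approximation):
z_β = d · √(n/2) - z_α
z_β = 0.57 · √(87/2) - 1.645
z_β = 0.57 · 6.595 - 1.645
z_β = 2.115

Power = Φ(z_β) = Φ(2.115) ≈ 0.983

Effect size d = 0.57 is medium by Cohen's convention (0.2/0.5/0.8).

Threshold: power ≥ 0.80 is conventionally adequate.
Power ≈ 0.98 → the study is adequately powered (power ≥ 0.80).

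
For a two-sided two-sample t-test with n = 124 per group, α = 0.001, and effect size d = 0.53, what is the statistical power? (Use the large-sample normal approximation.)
Power ≈ 0.81

Power calculation (two-sample t-test, normal approximation):
z_β = d · √(n/2) - z_{α/2}
z_β = 0.53 · √(124/2) - 3.291
z_β = 0.53 · 7.874 - 3.291
z_β = 0.883

Power = Φ(z_β) = Φ(0.883) ≈ 0.811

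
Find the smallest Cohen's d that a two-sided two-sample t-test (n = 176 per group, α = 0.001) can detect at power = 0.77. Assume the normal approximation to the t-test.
d ≈ 0.43

Minimum detectable effect (two-sample t-test, normal approximation):
d = (z_{α/2} + z_β) / √(n/2)
d = (3.291 + 0.739) / √(176/2)
d = 4.029 / 9.381
d ≈ 0.43

By Cohen's convention (0.2 small / 0.5 medium / 0.8 large): small effect.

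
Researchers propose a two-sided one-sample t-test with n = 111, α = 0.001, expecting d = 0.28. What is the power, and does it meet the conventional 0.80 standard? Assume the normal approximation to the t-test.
Power ≈ 0.37; the study is underpowered (power < 0.80)

Power calculation (one-sample t-test, normal approximation):
z_β = d · √n - z_{α/2}
z_β = 0.28 · √111 - 3.291
z_β = 0.28 · 10.536 - 3.291
z_β = -0.341

Power = Φ(z_β) = Φ(-0.341) ≈ 0.367

Effect size d = 0.28 is small by Cohen's convention (0.2/0.5/0.8).

Threshold: power ≥ 0.80 is conventionally adequate.
Power ≈ 0.37 → the study is underpowered (power < 0.80).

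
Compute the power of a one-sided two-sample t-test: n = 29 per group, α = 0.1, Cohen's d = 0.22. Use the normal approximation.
Power ≈ 0.33

Power calculation (two-sample t-test, normal approximation):
z_β = d · √(n/2) - z_α
z_β = 0.22 · √(29/2) - 1.282
z_β = 0.22 · 3.808 - 1.282
z_β = -0.444

Power = Φ(z_β) = Φ(-0.444) ≈ 0.329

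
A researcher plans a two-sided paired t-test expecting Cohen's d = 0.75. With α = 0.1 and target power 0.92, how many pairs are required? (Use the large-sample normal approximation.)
n = 17 pairs

Sample size formula (paired t-test, normal approximation):
n = ((z_{α/2} + z_β) / d)²

z_{α/2} = 1.645 (for α = 0.1, two-sided)
z_β = 1.405 (for power = 0.92)
d = 0.75

n = ((1.645 + 1.405) / 0.75)²
n = (4.067)²
n ≈ 16.54
Round up to the next whole number: n = 17 pairs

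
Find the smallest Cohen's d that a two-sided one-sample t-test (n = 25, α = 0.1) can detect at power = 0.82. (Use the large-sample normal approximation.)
d ≈ 0.51

Minimum detectable effect (one-sample t-test, normal approximation):
d = (z_{α/2} + z_β) / √n
d = (1.645 + 0.915) / √25
d = 2.560 / 5.000
d ≈ 0.51

By Cohen's convention (0.2 small / 0.5 medium / 0.8 large): medium effect.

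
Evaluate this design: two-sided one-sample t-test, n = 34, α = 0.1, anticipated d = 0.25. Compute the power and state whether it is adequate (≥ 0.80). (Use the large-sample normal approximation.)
Power ≈ 0.43; the study is underpowered (power < 0.80)

Power calculation (one-sample t-test, normal approximation):
z_β = d · √n - z_{α/2}
z_β = 0.25 · √34 - 1.645
z_β = 0.25 · 5.831 - 1.645
z_β = -0.187

Power = Φ(z_β) = Φ(-0.187) ≈ 0.426

Effect size d = 0.25 is small by Cohen's convention (0.2/0.5/0.8).

Threshold: power ≥ 0.80 is conventionally adequate.
Power ≈ 0.43 → the study is underpowered (power < 0.80).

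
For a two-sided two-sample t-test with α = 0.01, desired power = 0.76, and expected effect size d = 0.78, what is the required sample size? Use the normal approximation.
n = 36 per group

Sample size formula (two-sample t-test, normal approximation):
n = 2 · ((z_{α/2} + z_β) / d)²

z_{α/2} = 2.576 (for α = 0.01, two-sided)
z_β = 0.706 (for power = 0.76)
d = 0.78

n = 2 · ((2.576 + 0.706) / 0.78)²
n = 2 · (4.208)²
n ≈ 35.41
Round up to the next whole number: n = 36 per group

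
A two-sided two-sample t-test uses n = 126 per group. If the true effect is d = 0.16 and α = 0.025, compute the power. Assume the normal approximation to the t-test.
Power ≈ 0.17

Power calculation (two-sample t-test, normal approximation):
z_β = d · √(n/2) - z_{α/2}
z_β = 0.16 · √(126/2) - 2.241
z_β = 0.16 · 7.937 - 2.241
z_β = -0.971

Power = Φ(z_β) = Φ(-0.971) ≈ 0.166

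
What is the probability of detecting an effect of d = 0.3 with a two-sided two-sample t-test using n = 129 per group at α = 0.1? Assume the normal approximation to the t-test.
Power ≈ 0.78

Power calculation (two-sample t-test, normal approximation):
z_β = d · √(n/2) - z_{α/2}
z_β = 0.3 · √(129/2) - 1.645
z_β = 0.3 · 8.031 - 1.645
z_β = 0.765

Power = Φ(z_β) = Φ(0.765) ≈ 0.778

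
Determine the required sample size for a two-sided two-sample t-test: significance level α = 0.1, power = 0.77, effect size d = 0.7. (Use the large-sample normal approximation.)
n = 24 per group

Sample size formula (two-sample t-test, normal approximation):
n = 2 · ((z_{α/2} + z_β) / d)²

z_{α/2} = 1.645 (for α = 0.1, two-sided)
z_β = 0.739 (for power = 0.77)
d = 0.7

n = 2 · ((1.645 + 0.739) / 0.7)²
n = 2 · (3.406)²
n ≈ 23.20
Round up to the next whole number: n = 24 per group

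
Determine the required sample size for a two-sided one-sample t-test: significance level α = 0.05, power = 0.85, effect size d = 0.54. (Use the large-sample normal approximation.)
n = 31

Sample size formula (one-sample t-test, normal approximation):
n = ((z_{α/2} + z_β) / d)²

z_{α/2} = 1.960 (for α = 0.05, two-sided)
z_β = 1.036 (for power = 0.85)
d = 0.54

n = ((1.960 + 1.036) / 0.54)²
n = (5.548)²
n ≈ 30.78
Round up to the next whole number: n = 31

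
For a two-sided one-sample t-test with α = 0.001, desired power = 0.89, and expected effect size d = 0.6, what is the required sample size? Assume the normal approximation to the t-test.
n = 57

Sample size formula (one-sample t-test, normal approximation):
n = ((z_{α/2} + z_β) / d)²

z_{α/2} = 3.291 (for α = 0.001, two-sided)
z_β = 1.227 (for power = 0.89)
d = 0.6

n = ((3.291 + 1.227) / 0.6)²
n = (7.530)²
n ≈ 56.70
Round up to the next whole number: n = 57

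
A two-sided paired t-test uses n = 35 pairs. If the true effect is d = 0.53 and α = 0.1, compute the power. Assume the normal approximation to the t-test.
Power ≈ 0.93

Power calculation (paired t-test, normal approximation):
z_β = d · √n - z_{α/2}
z_β = 0.53 · √35 - 1.645
z_β = 0.53 · 5.916 - 1.645
z_β = 1.491

Power = Φ(z_β) = Φ(1.491) ≈ 0.932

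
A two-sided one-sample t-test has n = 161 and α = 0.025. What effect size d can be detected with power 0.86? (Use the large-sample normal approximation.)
d ≈ 0.26

Minimum detectable effect (one-sample t-test, normal approximation):
d = (z_{α/2} + z_β) / √n
d = (2.241 + 1.080) / √161
d = 3.322 / 12.689
d ≈ 0.26

By Cohen's convention (0.2 small / 0.5 medium / 0.8 large): small effect.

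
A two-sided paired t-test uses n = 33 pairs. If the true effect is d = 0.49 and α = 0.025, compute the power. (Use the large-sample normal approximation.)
Power ≈ 0.72

Power calculation (paired t-test, normal approximation):
z_β = d · √n - z_{α/2}
z_β = 0.49 · √33 - 2.241
z_β = 0.49 · 5.745 - 2.241
z_β = 0.573

Power = Φ(z_β) = Φ(0.573) ≈ 0.717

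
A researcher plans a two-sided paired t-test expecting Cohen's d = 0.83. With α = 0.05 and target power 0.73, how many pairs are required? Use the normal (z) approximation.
n = 10 pairs

Sample size formula (paired t-test, normal approximation):
n = ((z_{α/2} + z_β) / d)²

z_{α/2} = 1.960 (for α = 0.05, two-sided)
z_β = 0.613 (for power = 0.73)
d = 0.83

n = ((1.960 + 0.613) / 0.83)²
n = (3.100)²
n ≈ 9.61
Round up to the next whole number: n = 10 pairs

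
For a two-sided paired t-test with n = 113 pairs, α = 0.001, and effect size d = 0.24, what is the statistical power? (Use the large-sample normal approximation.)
Power ≈ 0.23

Power calculation (paired t-test, normal approximation):
z_β = d · √n - z_{α/2}
z_β = 0.24 · √113 - 3.291
z_β = 0.24 · 10.630 - 3.291
z_β = -0.739

Power = Φ(z_β) = Φ(-0.739) ≈ 0.230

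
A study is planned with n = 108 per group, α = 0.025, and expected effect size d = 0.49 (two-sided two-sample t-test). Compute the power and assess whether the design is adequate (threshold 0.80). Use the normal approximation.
Power ≈ 0.91; the study is adequately powered (power ≥ 0.80)

Power calculation (two-sample t-test, normal approximation):
z_β = d · √(n/2) - z_{α/2}
z_β = 0.49 · √(108/2) - 2.241
z_β = 0.49 · 7.348 - 2.241
z_β = 1.359

Power = Φ(z_β) = Φ(1.359) ≈ 0.913

Effect size d = 0.49 is small by Cohen's convention (0.2/0.5/0.8).

Threshold: power ≥ 0.80 is conventionally adequate.
Power ≈ 0.91 → the study is adequately powered (power ≥ 0.80).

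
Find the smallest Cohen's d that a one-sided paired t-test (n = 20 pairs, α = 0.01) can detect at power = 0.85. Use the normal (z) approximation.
d ≈ 0.75

Minimum detectable effect (paired t-test, normal approximation):
d = (z_α + z_β) / √n
d = (2.326 + 1.036) / √20
d = 3.363 / 4.472
d ≈ 0.75

By Cohen's convention (0.2 small / 0.5 medium / 0.8 large): medium effect.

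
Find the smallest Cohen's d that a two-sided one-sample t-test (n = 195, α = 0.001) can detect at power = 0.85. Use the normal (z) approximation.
d ≈ 0.31

Minimum detectable effect (one-sample t-test, normal approximation):
d = (z_{α/2} + z_β) / √n
d = (3.291 + 1.036) / √195
d = 4.327 / 13.964
d ≈ 0.31

By Cohen's convention (0.2 small / 0.5 medium / 0.8 large): small effect.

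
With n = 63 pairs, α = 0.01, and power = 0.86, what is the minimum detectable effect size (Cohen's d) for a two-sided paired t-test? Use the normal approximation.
d ≈ 0.46

Minimum detectable effect (paired t-test, normal approximation):
d = (z_{α/2} + z_β) / √n
d = (2.576 + 1.080) / √63
d = 3.656 / 7.937
d ≈ 0.46

By Cohen's convention (0.2 small / 0.5 medium / 0.8 large): small effect.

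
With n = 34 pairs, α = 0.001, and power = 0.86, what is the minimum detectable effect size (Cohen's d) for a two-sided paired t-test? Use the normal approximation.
d ≈ 0.75

Minimum detectable effect (paired t-test, normal approximation):
d = (z_{α/2} + z_β) / √n
d = (3.291 + 1.080) / √34
d = 4.371 / 5.831
d ≈ 0.75

By Cohen's convention (0.2 small / 0.5 medium / 0.8 large): medium effect.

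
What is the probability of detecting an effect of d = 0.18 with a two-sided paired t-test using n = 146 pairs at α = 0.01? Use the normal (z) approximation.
Power ≈ 0.34

Power calculation (paired t-test, normal approximation):
z_β = d · √n - z_{α/2}
z_β = 0.18 · √146 - 2.576
z_β = 0.18 · 12.083 - 2.576
z_β = -0.401

Power = Φ(z_β) = Φ(-0.401) ≈ 0.344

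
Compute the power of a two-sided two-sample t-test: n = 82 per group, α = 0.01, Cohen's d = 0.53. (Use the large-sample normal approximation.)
Power ≈ 0.79

Power calculation (two-sample t-test, normal approximation):
z_β = d · √(n/2) - z_{α/2}
z_β = 0.53 · √(82/2) - 2.576
z_β = 0.53 · 6.403 - 2.576
z_β = 0.818

Power = Φ(z_β) = Φ(0.818) ≈ 0.793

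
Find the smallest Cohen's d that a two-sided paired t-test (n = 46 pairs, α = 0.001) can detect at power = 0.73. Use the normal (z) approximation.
d ≈ 0.58

Minimum detectable effect (paired t-test, normal approximation):
d = (z_{α/2} + z_β) / √n
d = (3.291 + 0.613) / √46
d = 3.903 / 6.782
d ≈ 0.58

By Cohen's convention (0.2 small / 0.5 medium / 0.8 large): medium effect.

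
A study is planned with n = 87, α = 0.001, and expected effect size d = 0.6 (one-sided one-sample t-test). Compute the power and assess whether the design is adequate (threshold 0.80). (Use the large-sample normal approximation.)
Power ≈ 0.99; the study is adequately powered (power ≥ 0.80)

Power calculation (one-sample t-test, normal approximation):
z_β = d · √n - z_α
z_β = 0.6 · √87 - 3.090
z_β = 0.6 · 9.327 - 3.090
z_β = 2.506

Power = Φ(z_β) = Φ(2.506) ≈ 0.994

Effect size d = 0.6 is medium by Cohen's convention (0.2/0.5/0.8).

Threshold: power ≥ 0.80 is conventionally adequate.
Power ≈ 0.99 → the study is adequately powered (power ≥ 0.80).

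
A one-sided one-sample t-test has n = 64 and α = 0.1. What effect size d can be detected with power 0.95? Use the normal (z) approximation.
d ≈ 0.37

Minimum detectable effect (one-sample t-test, normal approximation):
d = (z_α + z_β) / √n
d = (1.282 + 1.645) / √64
d = 2.926 / 8.000
d ≈ 0.37

By Cohen's convention (0.2 small / 0.5 medium / 0.8 large): small effect.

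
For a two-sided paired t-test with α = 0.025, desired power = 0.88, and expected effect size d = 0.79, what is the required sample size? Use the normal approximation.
n = 19 pairs

Sample size formula (paired t-test, normal approximation):
n = ((z_{α/2} + z_β) / d)²

z_{α/2} = 2.241 (for α = 0.025, two-sided)
z_β = 1.175 (for power = 0.88)
d = 0.79

n = ((2.241 + 1.175) / 0.79)²
n = (4.324)²
n ≈ 18.70
Round up to the next whole number: n = 19 pairs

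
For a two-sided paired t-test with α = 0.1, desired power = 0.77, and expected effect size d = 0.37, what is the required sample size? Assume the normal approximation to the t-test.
n = 42 pairs

Sample size formula (paired t-test, normal approximation):
n = ((z_{α/2} + z_β) / d)²

z_{α/2} = 1.645 (for α = 0.1, two-sided)
z_β = 0.739 (for power = 0.77)
d = 0.37

n = ((1.645 + 0.739) / 0.37)²
n = (6.443)²
n ≈ 41.51
Round up to the next whole number: n = 42 pairs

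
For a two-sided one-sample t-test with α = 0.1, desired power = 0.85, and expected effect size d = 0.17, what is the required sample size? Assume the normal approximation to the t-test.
n = 249

Sample size formula (one-sample t-test, normal approximation):
n = ((z_{α/2} + z_β) / d)²

z_{α/2} = 1.645 (for α = 0.1, two-sided)
z_β = 1.036 (for power = 0.85)
d = 0.17

n = ((1.645 + 1.036) / 0.17)²
n = (15.771)²
n ≈ 248.72
Round up to the next whole number: n = 249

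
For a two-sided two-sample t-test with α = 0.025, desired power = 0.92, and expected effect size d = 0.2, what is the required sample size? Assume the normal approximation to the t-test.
n = 665 per group

Sample size formula (two-sample t-test, normal approximation):
n = 2 · ((z_{α/2} + z_β) / d)²

z_{α/2} = 2.241 (for α = 0.025, two-sided)
z_β = 1.405 (for power = 0.92)
d = 0.2

n = 2 · ((2.241 + 1.405) / 0.2)²
n = 2 · (18.230)²
n ≈ 664.67
Round up to the next whole number: n = 665 per group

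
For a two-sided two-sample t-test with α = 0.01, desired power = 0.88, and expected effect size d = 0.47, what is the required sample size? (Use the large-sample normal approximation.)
n = 128 per group

Sample size formula (two-sample t-test, normal approximation):
n = 2 · ((z_{α/2} + z_β) / d)²

z_{α/2} = 2.576 (for α = 0.01, two-sided)
z_β = 1.175 (for power = 0.88)
d = 0.47

n = 2 · ((2.576 + 1.175) / 0.47)²
n = 2 · (7.981)²
n ≈ 127.39
Round up to the next whole number: n = 128 per group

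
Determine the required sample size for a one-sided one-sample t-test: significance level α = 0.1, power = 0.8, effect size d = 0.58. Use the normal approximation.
n = 14

Sample size formula (one-sample t-test, normal approximation):
n = ((z_α + z_β) / d)²

z_α = 1.282 (for α = 0.1, one-sided)
z_β = 0.842 (for power = 0.8)
d = 0.58

n = ((1.282 + 0.842) / 0.58)²
n = (3.662)²
n ≈ 13.41
Round up to the next whole number: n = 14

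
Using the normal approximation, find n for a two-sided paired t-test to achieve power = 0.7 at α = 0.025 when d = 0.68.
n = 17 pairs

Sample size formula (paired t-test, normal approximation):
n = ((z_{α/2} + z_β) / d)²

z_{α/2} = 2.241 (for α = 0.025, two-sided)
z_β = 0.524 (for power = 0.7)
d = 0.68

n = ((2.241 + 0.524) / 0.68)²
n = (4.066)²
n ≈ 16.53
Round up to the next whole number: n = 17 pairs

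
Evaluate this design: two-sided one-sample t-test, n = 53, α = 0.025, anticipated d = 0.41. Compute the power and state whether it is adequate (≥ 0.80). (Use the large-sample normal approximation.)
Power ≈ 0.77; the study is underpowered (power < 0.80)

Power calculation (one-sample t-test, normal approximation):
z_β = d · √n - z_{α/2}
z_β = 0.41 · √53 - 2.241
z_β = 0.41 · 7.280 - 2.241
z_β = 0.743

Power = Φ(z_β) = Φ(0.743) ≈ 0.771

Effect size d = 0.41 is small by Cohen's convention (0.2/0.5/0.8).

Threshold: power ≥ 0.80 is conventionally adequate.
Power ≈ 0.77 → the study is underpowered (power < 0.80).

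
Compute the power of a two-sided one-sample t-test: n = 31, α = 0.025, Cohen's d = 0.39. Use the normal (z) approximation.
Power ≈ 0.47

Power calculation (one-sample t-test, normal approximation):
z_β = d · √n - z_{α/2}
z_β = 0.39 · √31 - 2.241
z_β = 0.39 · 5.568 - 2.241
z_β = -0.070

Power = Φ(z_β) = Φ(-0.070) ≈ 0.472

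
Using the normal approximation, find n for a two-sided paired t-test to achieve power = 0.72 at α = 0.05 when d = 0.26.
n = 96 pairs

Sample size formula (paired t-test, normal approximation):
n = ((z_{α/2} + z_β) / d)²

z_{α/2} = 1.960 (for α = 0.05, two-sided)
z_β = 0.583 (for power = 0.72)
d = 0.26

n = ((1.960 + 0.583) / 0.26)²
n = (9.781)²
n ≈ 95.67
Round up to the next whole number: n = 96 pairs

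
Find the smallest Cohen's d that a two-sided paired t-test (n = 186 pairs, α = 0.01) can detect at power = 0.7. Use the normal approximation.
d ≈ 0.23

Minimum detectable effect (paired t-test, normal approximation):
d = (z_{α/2} + z_β) / √n
d = (2.576 + 0.524) / √186
d = 3.100 / 13.638
d ≈ 0.23

By Cohen's convention (0.2 small / 0.5 medium / 0.8 large): small effect.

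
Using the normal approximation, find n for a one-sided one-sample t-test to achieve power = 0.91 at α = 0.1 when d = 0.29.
n = 82

Sample size formula (one-sample t-test, normal approximation):
n = ((z_α + z_β) / d)²

z_α = 1.282 (for α = 0.1, one-sided)
z_β = 1.341 (for power = 0.91)
d = 0.29

n = ((1.282 + 1.341) / 0.29)²
n = (9.045)²
n ≈ 81.81
Round up to the next whole number: n = 82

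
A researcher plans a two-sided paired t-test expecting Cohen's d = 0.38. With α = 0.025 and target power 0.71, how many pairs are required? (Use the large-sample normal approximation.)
n = 55 pairs

Sample size formula (paired t-test, normal approximation):
n = ((z_{α/2} + z_β) / d)²

z_{α/2} = 2.241 (for α = 0.025, two-sided)
z_β = 0.553 (for power = 0.71)
d = 0.38

n = ((2.241 + 0.553) / 0.38)²
n = (7.353)²
n ≈ 54.07
Round up to the next whole number: n = 55 pairs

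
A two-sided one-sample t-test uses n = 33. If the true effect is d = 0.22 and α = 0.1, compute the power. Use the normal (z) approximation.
Power ≈ 0.35

Power calculation (one-sample t-test, normal approximation):
z_β = d · √n - z_{α/2}
z_β = 0.22 · √33 - 1.645
z_β = 0.22 · 5.745 - 1.645
z_β = -0.381

Power = Φ(z_β) = Φ(-0.381) ≈ 0.352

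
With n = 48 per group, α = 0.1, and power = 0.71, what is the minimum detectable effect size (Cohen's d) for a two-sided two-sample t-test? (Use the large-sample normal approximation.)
d ≈ 0.45

Minimum detectable effect (two-sample t-test, normal approximation):
d = (z_{α/2} + z_β) / √(n/2)
d = (1.645 + 0.553) / √(48/2)
d = 2.198 / 4.899
d ≈ 0.45

By Cohen's convention (0.2 small / 0.5 medium / 0.8 large): small effect.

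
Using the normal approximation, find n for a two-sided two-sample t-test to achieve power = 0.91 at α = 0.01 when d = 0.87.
n = 41 per group

Sample size formula (two-sample t-test, normal approximation):
n = 2 · ((z_{α/2} + z_β) / d)²

z_{α/2} = 2.576 (for α = 0.01, two-sided)
z_β = 1.341 (for power = 0.91)
d = 0.87

n = 2 · ((2.576 + 1.341) / 0.87)²
n = 2 · (4.502)²
n ≈ 40.54
Round up to the next whole number: n = 41 per group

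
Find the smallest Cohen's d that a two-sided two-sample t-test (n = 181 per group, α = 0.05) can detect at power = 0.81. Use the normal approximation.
d ≈ 0.30

Minimum detectable effect (two-sample t-test, normal approximation):
d = (z_{α/2} + z_β) / √(n/2)
d = (1.960 + 0.878) / √(181/2)
d = 2.838 / 9.513
d ≈ 0.30

By Cohen's convention (0.2 small / 0.5 medium / 0.8 large): small effect.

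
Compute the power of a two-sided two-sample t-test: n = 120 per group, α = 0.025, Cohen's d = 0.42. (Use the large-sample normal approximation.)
Power ≈ 0.84

Power calculation (two-sample t-test, normal approximation):
z_β = d · √(n/2) - z_{α/2}
z_β = 0.42 · √(120/2) - 2.241
z_β = 0.42 · 7.746 - 2.241
z_β = 1.012

Power = Φ(z_β) = Φ(1.012) ≈ 0.844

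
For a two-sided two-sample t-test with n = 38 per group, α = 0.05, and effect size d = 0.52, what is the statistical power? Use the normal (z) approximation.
Power ≈ 0.62

Power calculation (two-sample t-test, normal approximation):
z_β = d · √(n/2) - z_{α/2}
z_β = 0.52 · √(38/2) - 1.960
z_β = 0.52 · 4.359 - 1.960
z_β = 0.307

Power = Φ(z_β) = Φ(0.307) ≈ 0.620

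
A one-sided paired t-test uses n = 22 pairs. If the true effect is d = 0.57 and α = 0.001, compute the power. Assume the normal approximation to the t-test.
Power ≈ 0.34

Power calculation (paired t-test, normal approximation):
z_β = d · √n - z_α
z_β = 0.57 · √22 - 3.090
z_β = 0.57 · 4.690 - 3.090
z_β = -0.417

Power = Φ(z_β) = Φ(-0.417) ≈ 0.338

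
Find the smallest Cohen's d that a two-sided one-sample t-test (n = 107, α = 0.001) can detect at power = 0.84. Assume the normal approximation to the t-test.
d ≈ 0.41

Minimum detectable effect (one-sample t-test, normal approximation):
d = (z_{α/2} + z_β) / √n
d = (3.291 + 0.994) / √107
d = 4.285 / 10.344
d ≈ 0.41

By Cohen's convention (0.2 small / 0.5 medium / 0.8 large): small effect.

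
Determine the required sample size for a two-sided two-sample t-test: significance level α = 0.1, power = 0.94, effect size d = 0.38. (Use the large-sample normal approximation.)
n = 142 per group

Sample size formula (two-sample t-test, normal approximation):
n = 2 · ((z_{α/2} + z_β) / d)²

z_{α/2} = 1.645 (for α = 0.1, two-sided)
z_β = 1.555 (for power = 0.94)
d = 0.38

n = 2 · ((1.645 + 1.555) / 0.38)²
n = 2 · (8.421)²
n ≈ 141.83
Round up to the next whole number: n = 142 per group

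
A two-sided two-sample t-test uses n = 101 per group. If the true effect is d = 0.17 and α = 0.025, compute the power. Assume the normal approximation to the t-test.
Power ≈ 0.15

Power calculation (two-sample t-test, normal approximation):
z_β = d · √(n/2) - z_{α/2}
z_β = 0.17 · √(101/2) - 2.241
z_β = 0.17 · 7.106 - 2.241
z_β = -1.033

Power = Φ(z_β) = Φ(-1.033) ≈ 0.151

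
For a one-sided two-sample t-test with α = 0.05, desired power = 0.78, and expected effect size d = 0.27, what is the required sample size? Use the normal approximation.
n = 161 per group

Sample size formula (two-sample t-test, normal approximation):
n = 2 · ((z_α + z_β) / d)²

z_α = 1.645 (for α = 0.05, one-sided)
z_β = 0.772 (for power = 0.78)
d = 0.27

n = 2 · ((1.645 + 0.772) / 0.27)²
n = 2 · (8.952)²
n ≈ 160.28
Round up to the next whole number: n = 161 per group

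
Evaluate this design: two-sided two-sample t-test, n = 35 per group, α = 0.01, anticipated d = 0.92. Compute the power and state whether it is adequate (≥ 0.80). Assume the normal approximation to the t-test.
Power ≈ 0.90; the study is adequately powered (power ≥ 0.80)

Power calculation (two-sample t-test, normal approximation):
z_β = d · √(n/2) - z_{α/2}
z_β = 0.92 · √(35/2) - 2.576
z_β = 0.92 · 4.183 - 2.576
z_β = 1.273

Power = Φ(z_β) = Φ(1.273) ≈ 0.898

Effect size d = 0.92 is large by Cohen's convention (0.2/0.5/0.8).

Threshold: power ≥ 0.80 is conventionally adequate.
Power ≈ 0.90 → the study is adequately powered (power ≥ 0.80).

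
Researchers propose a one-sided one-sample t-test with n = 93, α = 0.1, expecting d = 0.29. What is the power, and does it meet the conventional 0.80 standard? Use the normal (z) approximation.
Power ≈ 0.94; the study is adequately powered (power ≥ 0.80)

Power calculation (one-sample t-test, normal approximation):
z_β = d · √n - z_α
z_β = 0.29 · √93 - 1.282
z_β = 0.29 · 9.644 - 1.282
z_β = 1.515

Power = Φ(z_β) = Φ(1.515) ≈ 0.935

Effect size d = 0.29 is small by Cohen's convention (0.2/0.5/0.8).

Threshold: power ≥ 0.80 is conventionally adequate.
Power ≈ 0.94 → the study is adequately powered (power ≥ 0.80).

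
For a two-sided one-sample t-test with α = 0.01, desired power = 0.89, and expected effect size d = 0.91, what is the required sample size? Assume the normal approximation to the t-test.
n = 18

Sample size formula (one-sample t-test, normal approximation):
n = ((z_{α/2} + z_β) / d)²

z_{α/2} = 2.576 (for α = 0.01, two-sided)
z_β = 1.227 (for power = 0.89)
d = 0.91

n = ((2.576 + 1.227) / 0.91)²
n = (4.179)²
n ≈ 17.46
Round up to the next whole number: n = 18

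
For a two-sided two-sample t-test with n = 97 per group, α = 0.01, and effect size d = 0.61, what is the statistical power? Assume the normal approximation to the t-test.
Power ≈ 0.95

Power calculation (two-sample t-test, normal approximation):
z_β = d · √(n/2) - z_{α/2}
z_β = 0.61 · √(97/2) - 2.576
z_β = 0.61 · 6.964 - 2.576
z_β = 1.672

Power = Φ(z_β) = Φ(1.672) ≈ 0.953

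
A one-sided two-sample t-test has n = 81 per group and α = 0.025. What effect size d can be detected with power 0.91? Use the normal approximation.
d ≈ 0.52

Minimum detectable effect (two-sample t-test, normal approximation):
d = (z_α + z_β) / √(n/2)
d = (1.960 + 1.341) / √(81/2)
d = 3.301 / 6.364
d ≈ 0.52

By Cohen's convention (0.2 small / 0.5 medium / 0.8 large): medium effect.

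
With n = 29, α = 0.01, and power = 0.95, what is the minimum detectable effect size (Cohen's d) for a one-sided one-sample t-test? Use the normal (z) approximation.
d ≈ 0.74

Minimum detectable effect (one-sample t-test, normal approximation):
d = (z_α + z_β) / √n
d = (2.326 + 1.645) / √29
d = 3.971 / 5.385
d ≈ 0.74

By Cohen's convention (0.2 small / 0.5 medium / 0.8 large): medium effect.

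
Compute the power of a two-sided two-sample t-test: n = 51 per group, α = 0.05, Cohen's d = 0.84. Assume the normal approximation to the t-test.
Power ≈ 0.99

Power calculation (two-sample t-test, normal approximation):
z_β = d · √(n/2) - z_{α/2}
z_β = 0.84 · √(51/2) - 1.960
z_β = 0.84 · 5.050 - 1.960
z_β = 2.282

Power = Φ(z_β) = Φ(2.282) ≈ 0.989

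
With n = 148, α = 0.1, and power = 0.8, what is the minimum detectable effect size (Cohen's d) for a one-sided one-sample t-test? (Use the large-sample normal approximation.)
d ≈ 0.17

Minimum detectable effect (one-sample t-test, normal approximation):
d = (z_α + z_β) / √n
d = (1.282 + 0.842) / √148
d = 2.123 / 12.166
d ≈ 0.17

By Cohen's convention (0.2 small / 0.5 medium / 0.8 large): very small effect.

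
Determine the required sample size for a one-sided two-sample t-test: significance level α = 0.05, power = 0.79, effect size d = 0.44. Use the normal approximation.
n = 63 per group

Sample size formula (two-sample t-test, normal approximation):
n = 2 · ((z_α + z_β) / d)²

z_α = 1.645 (for α = 0.05, one-sided)
z_β = 0.806 (for power = 0.79)
d = 0.44

n = 2 · ((1.645 + 0.806) / 0.44)²
n = 2 · (5.570)²
n ≈ 62.05
Round up to the next whole number: n = 63 per group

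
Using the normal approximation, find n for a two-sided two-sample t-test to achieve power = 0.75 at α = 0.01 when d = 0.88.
n = 28 per group

Sample size formula (two-sample t-test, normal approximation):
n = 2 · ((z_{α/2} + z_β) / d)²

z_{α/2} = 2.576 (for α = 0.01, two-sided)
z_β = 0.674 (for power = 0.75)
d = 0.88

n = 2 · ((2.576 + 0.674) / 0.88)²
n = 2 · (3.693)²
n ≈ 27.28
Round up to the next whole number: n = 28 per group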